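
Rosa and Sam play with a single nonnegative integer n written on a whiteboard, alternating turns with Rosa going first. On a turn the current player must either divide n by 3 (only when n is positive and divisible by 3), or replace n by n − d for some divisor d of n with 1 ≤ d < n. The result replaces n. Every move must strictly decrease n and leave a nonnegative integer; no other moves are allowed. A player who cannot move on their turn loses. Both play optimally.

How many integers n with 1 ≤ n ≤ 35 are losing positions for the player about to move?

13

Compute win/loss labels from the base case upward. A position with no move is L. Any other position is W if it can reach an L in one move, else L.
n=0: no move → L
n=1: no move → L
n=2: W (go to 1, an L position)
n=3: W (go to 1, an L position)
n=4: L (options 2(W), 3(W) are all W)
n=5: W (go to 4, an L position)
n=6: W (go to 4, an L position)
n=7: L (sole option 6(W) is W)
n=8: W (go to 4, an L position)
n=9: L (options 3(W), 6(W), 8(W) are all W)
n=10: W (go to 9, an L position)
n=11: L (sole option 10(W) is W)
n=12: W (go to 4, an L position)
n=13: L (sole option 12(W) is W)
n=14: W (go to 7, an L position)
n=15: L (options 5(W), 10(W), 12(W), 14(W) are all W)
n=16: W (go to 15, an L position)
n=17: L (sole option 16(W) is W)
n=18: W (go to 9, an L position)
n=19: L (sole option 18(W) is W)
n=20: W (go to 15, an L position)
n=21: W (go to 7, an L position)
n=22: W (go to 11, an L position)
n=23: L (sole option 22(W) is W)
n=24: W (go to 23, an L position)
n=25: L (options 20(W), 24(W) are all W)
n=26: W (go to 13, an L position)
n=27: W (go to 9, an L position)
n=28: L (options 14(W), 21(W), 24(W), 26(W), 27(W) are all W)
n=29: W (go to 28, an L position)
n=30: W (go to 15, an L position)
n=31: L (sole option 30(W) is W)
n=32: W (go to 28, an L position)
n=33: W (go to 11, an L position)
n=34: W (go to 17, an L position)
n=35: W (go to 28, an L position)
L entries with 1 ≤ n ≤ 35 (n=0 is outside the asked range and is not counted): n = 1, 4, 7, 9, 11, 13, 15, 17, 19, 23, 25, 28, 31; that makes 13.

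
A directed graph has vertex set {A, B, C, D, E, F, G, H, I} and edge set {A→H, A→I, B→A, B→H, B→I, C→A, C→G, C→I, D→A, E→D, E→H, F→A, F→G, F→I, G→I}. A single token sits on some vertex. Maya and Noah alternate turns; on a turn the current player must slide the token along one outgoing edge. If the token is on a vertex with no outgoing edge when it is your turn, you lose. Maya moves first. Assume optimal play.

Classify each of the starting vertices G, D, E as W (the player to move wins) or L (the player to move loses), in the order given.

Compute win/loss labels from the base case upward. A position with no move is L. Any other position is W if it can reach an L in one move, else L.
Every edge goes from a vertex to one that appears earlier in the order H, I, A, G, B, F, D, C, E, so processing vertices in that order labels each vertex after all of its successors.
H: no outgoing edge → L
I: no outgoing edge → L
A: W (go to I, an L position)
G: W (go to I, an L position)
B: W (go to I, an L position)
F: W (go to I, an L position)
D: L (sole option A(W) is W)
C: W (go to I, an L position)
E: W (go to D, an L position)

G: W, D: L, E: W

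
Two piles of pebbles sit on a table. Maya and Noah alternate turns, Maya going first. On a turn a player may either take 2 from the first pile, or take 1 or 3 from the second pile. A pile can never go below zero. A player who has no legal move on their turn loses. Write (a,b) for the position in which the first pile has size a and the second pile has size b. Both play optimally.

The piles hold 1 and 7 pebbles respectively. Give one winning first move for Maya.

Move to (1,6).

Work bottom-up. With no move the player to move loses. Otherwise the position is W if at least one move leads to an L position for the opponent, and L if every move leads to a W.
No move ever increases a pile, so every position that can arise here has a ≤ 1 and b ≤ 7; it is enough to label the cells with 0 ≤ a ≤ 1 and 0 ≤ b ≤ 7.
Every move lowers a or b (never raises either), so fill the grid row by row in increasing a, and left to right within a row: each cell's successors are then already labelled.
      b=0  b=1  b=2  b=3  b=4  b=5  b=6  b=7
a=0:    L    W    L    W    L    W    L    W
a=1:    L    W    L    W    L    W    L    W
Cells with no legal move (terminal, hence L): (0,0), (1,0).
The remaining L cells, each justified by listing all of its moves:
(0,2): only reaches (0,1)(W), which is W → L
(0,4): only reaches (0,3)(W), (0,1)(W), all W → L
(0,6): only reaches (0,5)(W), (0,3)(W), all W → L
(1,2): only reaches (1,1)(W), which is W → L
(1,4): only reaches (1,3)(W), (1,1)(W), all W → L
(1,6): only reaches (1,5)(W), (1,3)(W), all W → L
Every other cell has at least one move into one of the L cells above, so it is W.
From (1,7), the L positions reachable in one move are: (1,6), (1,4). Any move reaching one of these is winning.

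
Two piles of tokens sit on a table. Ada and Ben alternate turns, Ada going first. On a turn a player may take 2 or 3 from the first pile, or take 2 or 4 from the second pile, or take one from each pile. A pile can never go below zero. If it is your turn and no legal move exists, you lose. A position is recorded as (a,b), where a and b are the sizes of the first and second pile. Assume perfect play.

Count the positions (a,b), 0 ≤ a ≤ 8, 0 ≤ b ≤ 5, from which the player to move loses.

18

Label each position W (a win for the player to move) or L (a loss). A position with no legal move is L; any other position is W exactly when some move reaches an L, and L when every move reaches a W.
Every move lowers a or b (never raises either), so fill the grid row by row in increasing a, and left to right within a row: each cell's successors are then already labelled.
      b=0  b=1  b=2  b=3  b=4  b=5
a=0:    L    L    W    W    W    W
a=1:    L    W    W    L    W    W
a=2:    W    W    L    L    W    W
a=3:    W    W    L    W    W    L
a=4:    W    L    W    W    L    W
a=5:    L    L    W    W    W    W
a=6:    L    W    W    L    W    W
a=7:    W    W    L    L    W    W
a=8:    W    W    L    W    W    L
Cells with no legal move (terminal, hence L): (0,0), (0,1), (1,0).
The remaining L cells, each justified by listing all of its moves:
(1,3): only reaches (1,1)(W), (0,2)(W), all W → L
(2,2): only reaches (0,2)(W), (2,0)(W), (1,1)(W), all W → L
(2,3): only reaches (0,3)(W), (2,1)(W), (1,2)(W), all W → L
(3,2): only reaches (1,2)(W), (0,2)(W), (3,0)(W), (2,1)(W), all W → L
(3,5): only reaches (1,5)(W), (0,5)(W), (3,3)(W), (3,1)(W), (2,4)(W), all W → L
(4,1): only reaches (2,1)(W), (1,1)(W), (3,0)(W), all W → L
(4,4): only reaches (2,4)(W), (1,4)(W), (4,2)(W), (4,0)(W), (3,3)(W), all W → L
(5,0): only reaches (3,0)(W), (2,0)(W), all W → L
(5,1): only reaches (3,1)(W), (2,1)(W), (4,0)(W), all W → L
(6,0): only reaches (4,0)(W), (3,0)(W), all W → L
(6,3): only reaches (4,3)(W), (3,3)(W), (6,1)(W), (5,2)(W), all W → L
(7,2): only reaches (5,2)(W), (4,2)(W), (7,0)(W), (6,1)(W), all W → L
(7,3): only reaches (5,3)(W), (4,3)(W), (7,1)(W), (6,2)(W), all W → L
(8,2): only reaches (6,2)(W), (5,2)(W), (8,0)(W), (7,1)(W), all W → L
(8,5): only reaches (6,5)(W), (5,5)(W), (8,3)(W), (8,1)(W), (7,4)(W), all W → L
Every other cell has at least one move into one of the L cells above, so it is W.
L cells per row: a=0: 2, a=1: 2, a=2: 2, a=3: 2, a=4: 2, a=5: 2, a=6: 2, a=7: 2, a=8: 2; total 18.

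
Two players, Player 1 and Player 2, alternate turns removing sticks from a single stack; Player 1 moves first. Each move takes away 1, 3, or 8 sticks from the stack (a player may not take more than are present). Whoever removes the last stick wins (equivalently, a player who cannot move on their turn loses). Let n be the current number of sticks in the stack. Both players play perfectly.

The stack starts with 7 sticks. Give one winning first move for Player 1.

Remove 1, leaving 6.

Positions with no move are L. A position that does have a move is losing for the player to move precisely when every available move leads to a winning position for the opponent. Fill in the labels:
n=0: no move → L
n=1: reaches L-position 0 → W
n=2: only reaches 1(W), which is W → L
n=3: reaches L-position 2 → W
n=4: only reaches 3(W), 1(W), all W → L
n=5: reaches L-position 4 → W
n=6: only reaches 5(W), 3(W), all W → L
n=7: reaches L-position 6 → W
From 7, the L positions reachable in one move are: 6, 4. Any move reaching one of these is winning.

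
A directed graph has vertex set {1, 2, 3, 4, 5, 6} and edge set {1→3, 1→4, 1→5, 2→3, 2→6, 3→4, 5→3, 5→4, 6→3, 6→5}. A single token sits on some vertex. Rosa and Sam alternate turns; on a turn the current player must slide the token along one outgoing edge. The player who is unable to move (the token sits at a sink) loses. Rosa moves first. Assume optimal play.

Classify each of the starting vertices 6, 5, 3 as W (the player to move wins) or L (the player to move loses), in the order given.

Positions with no move are L. A position that does have a move is losing for the player to move precisely when every available move leads to a winning position for the opponent. Fill in the labels:
Every edge goes from a vertex to one that appears earlier in the order 4, 3, 5, 6, 1, 2, so processing vertices in that order labels each vertex after all of its successors.
4: no outgoing edge → L
3: W (go to 4, an L position)
5: W (go to 4, an L position)
6: L (options 5(W), 3(W) are all W)
1: W (go to 4, an L position)
2: W (go to 6, an L position)

6: L, 5: W, 3: W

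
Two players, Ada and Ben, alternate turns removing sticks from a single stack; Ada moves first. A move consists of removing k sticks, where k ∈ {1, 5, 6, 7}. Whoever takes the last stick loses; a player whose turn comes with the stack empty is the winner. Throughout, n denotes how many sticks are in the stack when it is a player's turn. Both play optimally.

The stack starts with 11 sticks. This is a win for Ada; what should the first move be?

Remove 6, leaving 5.

Compute win/loss labels from the base case upward. A position with no move is W. Any other position is W if it can reach an L in one move, else L.
n=0: no move; the opponent has just taken the last stick and therefore loses → W
n=1: the only move is to 0(W), a W ⇒ L
n=2: can move to 1, which is L ⇒ W
n=3: the only move is to 2(W), a W ⇒ L
n=4: can move to 3, which is L ⇒ W
n=5: moves to 4(W), 0(W); every one is W ⇒ L
n=6: can move to 5, which is L ⇒ W
n=7: can move to 1, which is L ⇒ W
n=8: can move to 3, which is L ⇒ W
n=9: can move to 3, which is L ⇒ W
n=10: can move to 5, which is L ⇒ W
n=11: can move to 5, which is L ⇒ W
From 11, the L positions reachable in one move are: 5.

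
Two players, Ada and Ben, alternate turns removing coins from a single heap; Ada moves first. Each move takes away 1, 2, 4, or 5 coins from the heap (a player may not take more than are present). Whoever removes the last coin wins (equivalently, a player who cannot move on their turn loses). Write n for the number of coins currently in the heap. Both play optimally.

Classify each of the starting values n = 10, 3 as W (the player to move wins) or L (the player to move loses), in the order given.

10: W, 3: L

Positions with no move are L. A position that does have a move is losing for the player to move precisely when every available move leads to a winning position for the opponent. Fill in the labels:
n=0: no move → L
n=1: W (go to 0, an L position)
n=2: W (go to 0, an L position)
n=3: L (options 2(W), 1(W) are all W)
n=4: W (go to 3, an L position)
n=5: W (go to 3, an L position)
n=6: L (options 5(W), 4(W), 2(W), 1(W) are all W)
n=7: W (go to 6, an L position)
n=8: W (go to 6, an L position)
n=9: L (options 8(W), 7(W), 5(W), 4(W) are all W)
n=10: W (go to 9, an L position)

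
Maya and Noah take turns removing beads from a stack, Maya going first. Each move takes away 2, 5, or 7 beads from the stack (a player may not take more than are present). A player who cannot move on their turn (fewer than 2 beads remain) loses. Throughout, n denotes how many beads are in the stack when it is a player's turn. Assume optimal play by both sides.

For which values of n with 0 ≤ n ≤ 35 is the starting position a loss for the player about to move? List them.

0, 1, 4, 10, 13, 14, 22, 23, 26, 32, 35

Classify positions by backward induction: terminal positions (no move available) are L. From any other position, the mover wins iff some move reaches an L.
n=0: no move → L
n=1: no move → L
n=2: →0(L), so W
n=3: →1(L), so W
n=4: →2(W) only, which is W, so L
n=5: →0(L), so W
n=6: →4(L), so W
n=7: →0(L), so W
n=8: →1(L), so W
n=9: →4(L), so W
n=10: →8(W), 5(W), 3(W) — all W, so L
n=11: →4(L), so W
n=12: →10(L), so W
n=13: →11(W), 8(W), 6(W) — all W, so L
n=14: →12(W), 9(W), 7(W) — all W, so L
n=15: →13(L), so W
n=16: →14(L), so W
n=17: →10(L), so W
n=18: →13(L), so W
n=19: →14(L), so W
n=20: →13(L), so W
n=21: →14(L), so W
n=22: →20(W), 17(W), 15(W) — all W, so L
n=23: →21(W), 18(W), 16(W) — all W, so L
n=24: →22(L), so W
n=25: →23(L), so W
n=26: →24(W), 21(W), 19(W) — all W, so L
n=27: →22(L), so W
n=28: →26(L), so W
n=29: →22(L), so W
n=30: →23(L), so W
n=31: →26(L), so W
n=32: →30(W), 27(W), 25(W) — all W, so L
n=33: →26(L), so W
n=34: →32(L), so W
n=35: →33(W), 30(W), 28(W) — all W, so L
The losing starting values of n are exactly the entries labelled L in this table (11 of them).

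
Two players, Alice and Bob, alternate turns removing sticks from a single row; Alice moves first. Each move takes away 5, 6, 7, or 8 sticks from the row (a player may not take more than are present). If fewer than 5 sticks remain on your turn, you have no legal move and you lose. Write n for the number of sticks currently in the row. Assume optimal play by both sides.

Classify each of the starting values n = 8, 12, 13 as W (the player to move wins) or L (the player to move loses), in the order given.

Compute win/loss labels from the base case upward. A position with no move is L. Any other position is W if it can reach an L in one move, else L.
n=0: no move → L
n=1: no move → L
n=2: no move → L
n=3: no move → L
n=4: no move → L
n=5: can move to 0, which is L ⇒ W
n=6: can move to 1, which is L ⇒ W
n=7: can move to 2, which is L ⇒ W
n=8: can move to 3, which is L ⇒ W
n=9: can move to 4, which is L ⇒ W
n=10: can move to 4, which is L ⇒ W
n=11: can move to 4, which is L ⇒ W
n=12: can move to 4, which is L ⇒ W
n=13: moves to 8(W), 7(W), 6(W), 5(W); every one is W ⇒ L

8: W, 12: W, 13: L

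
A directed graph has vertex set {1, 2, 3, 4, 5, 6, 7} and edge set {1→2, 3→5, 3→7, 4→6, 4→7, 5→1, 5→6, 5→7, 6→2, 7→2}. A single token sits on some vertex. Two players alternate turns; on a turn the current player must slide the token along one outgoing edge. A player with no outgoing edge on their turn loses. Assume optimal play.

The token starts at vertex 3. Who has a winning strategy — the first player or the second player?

The first player wins.

Positions with no move are L. A position that does have a move is losing for the player to move precisely when every available move leads to a winning position for the opponent. Fill in the labels:
Every edge goes from a vertex to one that appears earlier in the order 2, 1, 6, 7, 4, 5, 3, so processing vertices in that order labels each vertex after all of its successors.
2: no outgoing edge → L
1: W (go to 2, an L position)
6: W (go to 2, an L position)
7: W (go to 2, an L position)
4: L (options 7(W), 6(W) are all W)
5: L (options 7(W), 6(W), 1(W) are all W)
3: W (go to 5, an L position)
From 3 the player to move can move to 5, reaching an L position.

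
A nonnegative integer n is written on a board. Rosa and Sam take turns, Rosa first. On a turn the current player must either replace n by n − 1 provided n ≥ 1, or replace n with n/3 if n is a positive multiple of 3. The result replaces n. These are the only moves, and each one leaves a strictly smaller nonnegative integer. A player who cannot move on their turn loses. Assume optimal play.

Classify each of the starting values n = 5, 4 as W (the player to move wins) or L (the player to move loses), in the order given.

5: W, 4: L

Use the standard recursion: the mover loses at a terminal position; elsewhere, the mover wins exactly when some move hands the opponent an L position.
n=0: no move → L
n=1: can move to 0, which is L ⇒ W
n=2: the only move is to 1(W), a W ⇒ L
n=3: can move to 2, which is L ⇒ W
n=4: the only move is to 3(W), a W ⇒ L
n=5: can move to 4, which is L ⇒ W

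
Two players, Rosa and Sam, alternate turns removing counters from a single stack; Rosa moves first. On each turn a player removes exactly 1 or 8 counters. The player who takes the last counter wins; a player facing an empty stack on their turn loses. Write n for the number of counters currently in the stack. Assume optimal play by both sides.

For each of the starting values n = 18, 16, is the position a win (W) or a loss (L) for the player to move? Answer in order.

18: L, 16: W

Classify positions by backward induction: terminal positions (no move available) are L. From any other position, the mover wins iff some move reaches an L.
n=0: no move → L
n=1: can move to 0, which is L ⇒ W
n=2: the only move is to 1(W), a W ⇒ L
n=3: can move to 2, which is L ⇒ W
n=4: the only move is to 3(W), a W ⇒ L
n=5: can move to 4, which is L ⇒ W
n=6: the only move is to 5(W), a W ⇒ L
n=7: can move to 6, which is L ⇒ W
n=8: can move to 0, which is L ⇒ W
n=9: moves to 8(W), 1(W); every one is W ⇒ L
n=10: can move to 9, which is L ⇒ W
n=11: moves to 10(W), 3(W); every one is W ⇒ L
n=12: can move to 11, which is L ⇒ W
n=13: moves to 12(W), 5(W); every one is W ⇒ L
n=14: can move to 13, which is L ⇒ W
n=15: moves to 14(W), 7(W); every one is W ⇒ L
n=16: can move to 15, which is L ⇒ W
n=17: can move to 9, which is L ⇒ W
n=18: moves to 17(W), 10(W); every one is W ⇒ L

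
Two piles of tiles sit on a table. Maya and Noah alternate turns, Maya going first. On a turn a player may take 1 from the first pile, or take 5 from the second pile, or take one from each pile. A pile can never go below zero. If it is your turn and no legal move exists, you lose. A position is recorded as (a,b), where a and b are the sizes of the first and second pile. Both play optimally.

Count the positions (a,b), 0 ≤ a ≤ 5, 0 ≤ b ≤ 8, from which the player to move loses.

24

Build the W/L table. Terminal = L. A non-terminal position is W if it has a move to some L; otherwise it is L.
Every move lowers a or b (never raises either), so fill the grid row by row in increasing a, and left to right within a row: each cell's successors are then already labelled.
      b=0  b=1  b=2  b=3  b=4  b=5  b=6  b=7  b=8
a=0:    L    L    L    L    L    W    W    W    W
a=1:    W    W    W    W    W    W    L    L    L
a=2:    L    L    L    L    L    W    W    W    W
a=3:    W    W    W    W    W    W    L    L    L
a=4:    L    L    L    L    L    W    W    W    W
a=5:    W    W    W    W    W    W    L    L    L
Cells with no legal move (terminal, hence L): (0,0), (0,1), (0,2), (0,3), (0,4).
The remaining L cells, each justified by listing all of its moves:
(1,6): L (options (0,6)(W), (1,1)(W), (0,5)(W) are all W)
(1,7): L (options (0,7)(W), (1,2)(W), (0,6)(W) are all W)
(1,8): L (options (0,8)(W), (1,3)(W), (0,7)(W) are all W)
(2,0): L (sole option (1,0)(W) is W)
(2,1): L (options (1,1)(W), (1,0)(W) are all W)
(2,2): L (options (1,2)(W), (1,1)(W) are all W)
(2,3): L (options (1,3)(W), (1,2)(W) are all W)
(2,4): L (options (1,4)(W), (1,3)(W) are all W)
(3,6): L (options (2,6)(W), (3,1)(W), (2,5)(W) are all W)
(3,7): L (options (2,7)(W), (3,2)(W), (2,6)(W) are all W)
(3,8): L (options (2,8)(W), (3,3)(W), (2,7)(W) are all W)
(4,0): L (sole option (3,0)(W) is W)
(4,1): L (options (3,1)(W), (3,0)(W) are all W)
(4,2): L (options (3,2)(W), (3,1)(W) are all W)
(4,3): L (options (3,3)(W), (3,2)(W) are all W)
(4,4): L (options (3,4)(W), (3,3)(W) are all W)
(5,6): L (options (4,6)(W), (5,1)(W), (4,5)(W) are all W)
(5,7): L (options (4,7)(W), (5,2)(W), (4,6)(W) are all W)
(5,8): L (options (4,8)(W), (5,3)(W), (4,7)(W) are all W)
Every other cell has at least one move into one of the L cells above, so it is W.
L cells per row: a=0: 5, a=1: 3, a=2: 5, a=3: 3, a=4: 5, a=5: 3; total 24.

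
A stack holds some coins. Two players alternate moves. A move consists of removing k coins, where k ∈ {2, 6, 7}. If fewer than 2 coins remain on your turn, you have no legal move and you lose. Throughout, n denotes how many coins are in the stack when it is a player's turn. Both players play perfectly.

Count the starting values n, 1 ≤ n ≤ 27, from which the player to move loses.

Use the standard recursion: the mover loses at a terminal position; elsewhere, the mover wins exactly when some move hands the opponent an L position.
n=0: no move → L
n=1: no move → L
n=2: W (go to 0, an L position)
n=3: W (go to 1, an L position)
n=4: L (sole option 2(W) is W)
n=5: L (sole option 3(W) is W)
n=6: W (go to 4, an L position)
n=7: W (go to 5, an L position)
n=8: W (go to 1, an L position)
n=9: L (options 7(W), 3(W), 2(W) are all W)
n=10: W (go to 4, an L position)
n=11: W (go to 9, an L position)
n=12: W (go to 5, an L position)
n=13: L (options 11(W), 7(W), 6(W) are all W)
n=14: L (options 12(W), 8(W), 7(W) are all W)
n=15: W (go to 13, an L position)
n=16: W (go to 14, an L position)
n=17: L (options 15(W), 11(W), 10(W) are all W)
n=18: L (options 16(W), 12(W), 11(W) are all W)
n=19: W (go to 17, an L position)
n=20: W (go to 18, an L position)
n=21: W (go to 14, an L position)
n=22: L (options 20(W), 16(W), 15(W) are all W)
n=23: W (go to 17, an L position)
n=24: W (go to 22, an L position)
n=25: W (go to 18, an L position)
n=26: L (options 24(W), 20(W), 19(W) are all W)
n=27: L (options 25(W), 21(W), 20(W) are all W)
L entries with 1 ≤ n ≤ 27 (n=0 is outside the asked range and is not counted): n = 1, 4, 5, 9, 13, 14, 17, 18, 22, 26, 27; that makes 11.

11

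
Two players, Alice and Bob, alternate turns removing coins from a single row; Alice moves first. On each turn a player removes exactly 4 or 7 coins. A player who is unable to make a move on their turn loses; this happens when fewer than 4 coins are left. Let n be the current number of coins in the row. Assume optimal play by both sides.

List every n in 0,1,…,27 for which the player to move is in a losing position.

0, 1, 2, 3, 11, 12, 13, 14, 22, 23, 24, 25

Label each position W (a win for the player to move) or L (a loss). A position with no legal move is L; any other position is W exactly when some move reaches an L, and L when every move reaches a W.
n=0: no move → L
n=1: no move → L
n=2: no move → L
n=3: no move → L
n=4: W (go to 0, an L position)
n=5: W (go to 1, an L position)
n=6: W (go to 2, an L position)
n=7: W (go to 3, an L position)
n=8: W (go to 1, an L position)
n=9: W (go to 2, an L position)
n=10: W (go to 3, an L position)
n=11: L (options 7(W), 4(W) are all W)
n=12: L (options 8(W), 5(W) are all W)
n=13: L (options 9(W), 6(W) are all W)
n=14: L (options 10(W), 7(W) are all W)
n=15: W (go to 11, an L position)
n=16: W (go to 12, an L position)
n=17: W (go to 13, an L position)
n=18: W (go to 14, an L position)
n=19: W (go to 12, an L position)
n=20: W (go to 13, an L position)
n=21: W (go to 14, an L position)
n=22: L (options 18(W), 15(W) are all W)
n=23: L (options 19(W), 16(W) are all W)
n=24: L (options 20(W), 17(W) are all W)
n=25: L (options 21(W), 18(W) are all W)
n=26: W (go to 22, an L position)
n=27: W (go to 23, an L position)
Reading off the rows marked L gives the requested list; there are 12 such values of n.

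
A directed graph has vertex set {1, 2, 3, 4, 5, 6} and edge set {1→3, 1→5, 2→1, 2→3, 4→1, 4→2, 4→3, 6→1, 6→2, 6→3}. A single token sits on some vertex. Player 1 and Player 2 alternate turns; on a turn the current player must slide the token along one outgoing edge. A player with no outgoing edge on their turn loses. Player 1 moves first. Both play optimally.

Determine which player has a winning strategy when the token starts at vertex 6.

Build the W/L table. Terminal = L. A non-terminal position is W if it has a move to some L; otherwise it is L.
Every edge goes from a vertex to one that appears earlier in the order 3, 5, 1, 2, 6, 4, so processing vertices in that order labels each vertex after all of its successors.
3: no outgoing edge → L
5: no outgoing edge → L
1: can move to 5, which is L ⇒ W
2: can move to 3, which is L ⇒ W
6: can move to 3, which is L ⇒ W
4: can move to 3, which is L ⇒ W
From 6 Player 1 can move to 3, reaching an L position.

Player 1 wins.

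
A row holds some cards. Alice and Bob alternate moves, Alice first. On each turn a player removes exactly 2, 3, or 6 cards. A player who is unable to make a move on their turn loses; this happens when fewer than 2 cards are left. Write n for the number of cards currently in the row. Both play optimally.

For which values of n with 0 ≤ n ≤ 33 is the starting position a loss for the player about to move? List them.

Positions with no move are L. A position that does have a move is losing for the player to move precisely when every available move leads to a winning position for the opponent. Fill in the labels:
n=0: no move → L
n=1: no move → L
n=2: reaches L-position 0 → W
n=3: reaches L-position 1 → W
n=4: reaches L-position 1 → W
n=5: only reaches 3(W), 2(W), all W → L
n=6: reaches L-position 0 → W
n=7: reaches L-position 5 → W
n=8: reaches L-position 5 → W
n=9: only reaches 7(W), 6(W), 3(W), all W → L
n=10: only reaches 8(W), 7(W), 4(W), all W → L
n=11: reaches L-position 9 → W
n=12: reaches L-position 10 → W
n=13: reaches L-position 10 → W
n=14: only reaches 12(W), 11(W), 8(W), all W → L
n=15: reaches L-position 9 → W
n=16: reaches L-position 14 → W
n=17: reaches L-position 14 → W
n=18: only reaches 16(W), 15(W), 12(W), all W → L
n=19: only reaches 17(W), 16(W), 13(W), all W → L
n=20: reaches L-position 18 → W
n=21: reaches L-position 19 → W
n=22: reaches L-position 19 → W
n=23: only reaches 21(W), 20(W), 17(W), all W → L
n=24: reaches L-position 18 → W
n=25: reaches L-position 23 → W
n=26: reaches L-position 23 → W
n=27: only reaches 25(W), 24(W), 21(W), all W → L
n=28: only reaches 26(W), 25(W), 22(W), all W → L
n=29: reaches L-position 27 → W
n=30: reaches L-position 28 → W
n=31: reaches L-position 28 → W
n=32: only reaches 30(W), 29(W), 26(W), all W → L
n=33: reaches L-position 27 → W
The losing starting values of n are exactly the entries labelled L in this table (12 of them).

0, 1, 5, 9, 10, 14, 18, 19, 23, 27, 28, 32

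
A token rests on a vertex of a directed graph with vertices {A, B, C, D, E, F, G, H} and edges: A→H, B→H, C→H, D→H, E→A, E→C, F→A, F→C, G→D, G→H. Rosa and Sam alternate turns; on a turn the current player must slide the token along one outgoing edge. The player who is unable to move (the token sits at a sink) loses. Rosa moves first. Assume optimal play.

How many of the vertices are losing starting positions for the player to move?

Label each position W (a win for the player to move) or L (a loss). A position with no legal move is L; any other position is W exactly when some move reaches an L, and L when every move reaches a W.
Every edge goes from a vertex to one that appears earlier in the order H, D, G, A, C, B, F, E, so processing vertices in that order labels each vertex after all of its successors.
H: no outgoing edge → L
D: reaches L-position H → W
G: reaches L-position H → W
A: reaches L-position H → W
C: reaches L-position H → W
B: reaches L-position H → W
F: only reaches C(W), A(W), all W → L
E: only reaches C(W), A(W), all W → L
The L vertices are E, F, H; that is 3 in all.

3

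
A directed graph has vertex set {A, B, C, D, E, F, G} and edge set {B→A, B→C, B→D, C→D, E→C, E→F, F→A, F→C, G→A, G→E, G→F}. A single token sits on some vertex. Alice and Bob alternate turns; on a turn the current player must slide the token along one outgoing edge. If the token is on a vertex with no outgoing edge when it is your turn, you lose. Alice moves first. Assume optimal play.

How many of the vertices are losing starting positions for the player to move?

3

Use the standard recursion: the mover loses at a terminal position; elsewhere, the mover wins exactly when some move hands the opponent an L position.
Every edge goes from a vertex to one that appears earlier in the order A, D, C, F, E, G, B, so processing vertices in that order labels each vertex after all of its successors.
A: no outgoing edge → L
D: no outgoing edge → L
C: can move to D, which is L ⇒ W
F: can move to A, which is L ⇒ W
E: moves to F(W), C(W); every one is W ⇒ L
G: can move to E, which is L ⇒ W
B: can move to D, which is L ⇒ W
The L vertices are A, D, E; that is 3 in all.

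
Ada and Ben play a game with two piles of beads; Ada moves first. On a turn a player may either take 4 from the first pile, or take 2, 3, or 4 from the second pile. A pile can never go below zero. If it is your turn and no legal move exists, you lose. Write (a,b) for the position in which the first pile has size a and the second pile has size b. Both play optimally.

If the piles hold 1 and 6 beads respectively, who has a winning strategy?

Work bottom-up. With no move the player to move loses. Otherwise the position is W if at least one move leads to an L position for the opponent, and L if every move leads to a W.
No move ever increases a pile, so every position that can arise here has a ≤ 1 and b ≤ 6; it is enough to label the cells with 0 ≤ a ≤ 1 and 0 ≤ b ≤ 6.
Every move lowers a or b (never raises either), so fill the grid row by row in increasing a, and left to right within a row: each cell's successors are then already labelled.
      b=0  b=1  b=2  b=3  b=4  b=5  b=6
a=0:    L    L    W    W    W    W    L
a=1:    L    L    W    W    W    W    L
Cells with no legal move (terminal, hence L): (0,0), (0,1), (1,0), (1,1).
The remaining L cells, each justified by listing all of its moves:
(0,6): L (options (0,4)(W), (0,3)(W), (0,2)(W) are all W)
(1,6): L (options (1,4)(W), (1,3)(W), (1,2)(W) are all W)
Every other cell has at least one move into one of the L cells above, so it is W.
Every move from (1,6) reaches a W position, so the mover loses.

Ben wins.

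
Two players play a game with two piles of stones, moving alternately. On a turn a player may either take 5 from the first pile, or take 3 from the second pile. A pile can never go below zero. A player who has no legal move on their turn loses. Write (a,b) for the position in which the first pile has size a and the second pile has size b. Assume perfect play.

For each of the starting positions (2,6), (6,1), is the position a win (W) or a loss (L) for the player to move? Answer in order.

(2,6): L, (6,1): W

Use the standard recursion: the mover loses at a terminal position; elsewhere, the mover wins exactly when some move hands the opponent an L position.
No move ever increases a pile, so every position that can arise here has a ≤ 6 and b ≤ 6; it is enough to label the cells with 0 ≤ a ≤ 6 and 0 ≤ b ≤ 6.
Every move lowers a or b (never raises either), so fill the grid row by row in increasing a, and left to right within a row: each cell's successors are then already labelled.
      b=0  b=1  b=2  b=3  b=4  b=5  b=6
a=0:    L    L    L    W    W    W    L
a=1:    L    L    L    W    W    W    L
a=2:    L    L    L    W    W    W    L
a=3:    L    L    L    W    W    W    L
a=4:    L    L    L    W    W    W    L
a=5:    W    W    W    L    L    L    W
a=6:    W    W    W    L    L    L    W
Cells with no legal move (terminal, hence L): (0,0), (0,1), (0,2), (1,0), (1,1), (1,2), (2,0), (2,1), (2,2), (3,0), (3,1), (3,2), (4,0), (4,1), (4,2).
The remaining L cells, each justified by listing all of its moves:
(0,6): →(0,3)(W) only, which is W, so L
(1,6): →(1,3)(W) only, which is W, so L
(2,6): →(2,3)(W) only, which is W, so L
(3,6): →(3,3)(W) only, which is W, so L
(4,6): →(4,3)(W) only, which is W, so L
(5,3): →(0,3)(W), (5,0)(W) — all W, so L
(5,4): →(0,4)(W), (5,1)(W) — all W, so L
(5,5): →(0,5)(W), (5,2)(W) — all W, so L
(6,3): →(1,3)(W), (6,0)(W) — all W, so L
(6,4): →(1,4)(W), (6,1)(W) — all W, so L
(6,5): →(1,5)(W), (6,2)(W) — all W, so L
Every other cell has at least one move into one of the L cells above, so it is W.
(2,6): one of the L cells justified above, so L
(6,1): the move to (1,1) reaches an L cell, so W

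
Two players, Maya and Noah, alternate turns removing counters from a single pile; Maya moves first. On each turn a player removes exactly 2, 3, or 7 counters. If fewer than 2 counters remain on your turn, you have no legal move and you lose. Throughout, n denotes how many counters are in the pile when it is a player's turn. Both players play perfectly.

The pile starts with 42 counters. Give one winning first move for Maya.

Remove 2, leaving 40.

Use the standard recursion: the mover loses at a terminal position; elsewhere, the mover wins exactly when some move hands the opponent an L position.
n=0: no move → L
n=1: no move → L
n=2: →0(L), so W
n=3: →1(L), so W
n=4: →1(L), so W
n=5: →3(W), 2(W) — all W, so L
n=6: →4(W), 3(W) — all W, so L
n=7: →5(L), so W
n=8: →6(L), so W
n=9: →6(L), so W
n=10: →8(W), 7(W), 3(W) — all W, so L
n=11: →9(W), 8(W), 4(W) — all W, so L
n=12: →10(L), so W
n=13: →11(L), so W
n=14: →11(L), so W
n=15: →13(W), 12(W), 8(W) — all W, so L
n=16: →14(W), 13(W), 9(W) — all W, so L
n=17: →15(L), so W
n=18: →16(L), so W
n=19: →16(L), so W
n=20: →18(W), 17(W), 13(W) — all W, so L
n=21: →19(W), 18(W), 14(W) — all W, so L
n=22: →20(L), so W
n=23: →21(L), so W
n=24: →21(L), so W
n=25: →23(W), 22(W), 18(W) — all W, so L
n=26: →24(W), 23(W), 19(W) — all W, so L
n=27: →25(L), so W
n=28: →26(L), so W
n=29: →26(L), so W
n=30: →28(W), 27(W), 23(W) — all W, so L
n=31: →29(W), 28(W), 24(W) — all W, so L
n=32: →30(L), so W
n=33: →31(L), so W
n=34: →31(L), so W
n=35: →33(W), 32(W), 28(W) — all W, so L
n=36: →34(W), 33(W), 29(W) — all W, so L
n=37: →35(L), so W
n=38: →36(L), so W
n=39: →36(L), so W
n=40: →38(W), 37(W), 33(W) — all W, so L
n=41: →39(W), 38(W), 34(W) — all W, so L
n=42: →40(L), so W
From 42, the L positions reachable in one move are: 40, 35. Any move reaching one of these is winning.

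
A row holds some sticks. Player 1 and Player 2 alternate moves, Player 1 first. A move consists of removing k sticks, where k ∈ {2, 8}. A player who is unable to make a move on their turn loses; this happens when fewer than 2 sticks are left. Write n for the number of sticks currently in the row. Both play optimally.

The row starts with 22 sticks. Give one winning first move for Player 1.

Remove 2, leaving 20.

Classify positions by backward induction: terminal positions (no move available) are L. From any other position, the mover wins iff some move reaches an L.
n=0: no move → L
n=1: no move → L
n=2: can move to 0, which is L ⇒ W
n=3: can move to 1, which is L ⇒ W
n=4: the only move is to 2(W), a W ⇒ L
n=5: the only move is to 3(W), a W ⇒ L
n=6: can move to 4, which is L ⇒ W
n=7: can move to 5, which is L ⇒ W
n=8: can move to 0, which is L ⇒ W
n=9: can move to 1, which is L ⇒ W
n=10: moves to 8(W), 2(W); every one is W ⇒ L
n=11: moves to 9(W), 3(W); every one is W ⇒ L
n=12: can move to 10, which is L ⇒ W
n=13: can move to 11, which is L ⇒ W
n=14: moves to 12(W), 6(W); every one is W ⇒ L
n=15: moves to 13(W), 7(W); every one is W ⇒ L
n=16: can move to 14, which is L ⇒ W
n=17: can move to 15, which is L ⇒ W
n=18: can move to 10, which is L ⇒ W
n=19: can move to 11, which is L ⇒ W
n=20: moves to 18(W), 12(W); every one is W ⇒ L
n=21: moves to 19(W), 13(W); every one is W ⇒ L
n=22: can move to 20, which is L ⇒ W
From 22, the L positions reachable in one move are: 20, 14. Any move reaching one of these is winning.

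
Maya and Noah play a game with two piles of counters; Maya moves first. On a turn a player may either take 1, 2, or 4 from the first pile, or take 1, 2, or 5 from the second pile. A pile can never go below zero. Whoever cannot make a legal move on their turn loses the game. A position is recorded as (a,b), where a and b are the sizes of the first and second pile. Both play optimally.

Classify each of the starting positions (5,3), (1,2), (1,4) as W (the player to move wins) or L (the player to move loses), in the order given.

Positions with no move are L. A position that does have a move is losing for the player to move precisely when every available move leads to a winning position for the opponent. Fill in the labels:
No move ever increases a pile, so every position that can arise here has a ≤ 5 and b ≤ 4; it is enough to label the cells with 0 ≤ a ≤ 5 and 0 ≤ b ≤ 4.
Every move lowers a or b (never raises either), so fill the grid row by row in increasing a, and left to right within a row: each cell's successors are then already labelled.
      b=0  b=1  b=2  b=3  b=4
a=0:    L    W    W    L    W
a=1:    W    L    W    W    L
a=2:    W    W    L    W    W
a=3:    L    W    W    L    W
a=4:    W    L    W    W    L
a=5:    W    W    L    W    W
Cells with no legal move (terminal, hence L): (0,0).
The remaining L cells, each justified by listing all of its moves:
(0,3): L (options (0,2)(W), (0,1)(W) are all W)
(1,1): L (options (0,1)(W), (1,0)(W) are all W)
(1,4): L (options (0,4)(W), (1,3)(W), (1,2)(W) are all W)
(2,2): L (options (1,2)(W), (0,2)(W), (2,1)(W), (2,0)(W) are all W)
(3,0): L (options (2,0)(W), (1,0)(W) are all W)
(3,3): L (options (2,3)(W), (1,3)(W), (3,2)(W), (3,1)(W) are all W)
(4,1): L (options (3,1)(W), (2,1)(W), (0,1)(W), (4,0)(W) are all W)
(4,4): L (options (3,4)(W), (2,4)(W), (0,4)(W), (4,3)(W), (4,2)(W) are all W)
(5,2): L (options (4,2)(W), (3,2)(W), (1,2)(W), (5,1)(W), (5,0)(W) are all W)
Every other cell has at least one move into one of the L cells above, so it is W.
(5,3): the move to (3,3) reaches an L cell, so W
(1,2): the move to (1,1) reaches an L cell, so W
(1,4): one of the L cells justified above, so L

(5,3): W, (1,2): W, (1,4): L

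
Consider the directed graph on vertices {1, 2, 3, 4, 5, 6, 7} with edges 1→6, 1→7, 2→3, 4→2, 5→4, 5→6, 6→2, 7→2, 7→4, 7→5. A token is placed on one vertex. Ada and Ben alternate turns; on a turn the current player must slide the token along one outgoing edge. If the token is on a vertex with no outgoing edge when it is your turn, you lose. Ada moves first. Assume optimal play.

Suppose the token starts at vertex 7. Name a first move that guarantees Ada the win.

Move to 4.

Label each position W (a win for the player to move) or L (a loss). A position with no legal move is L; any other position is W exactly when some move reaches an L, and L when every move reaches a W.
Every edge goes from a vertex to one that appears earlier in the order 3, 2, 4, 6, 5, 7, 1, so processing vertices in that order labels each vertex after all of its successors.
3: no outgoing edge → L
2: reaches L-position 3 → W
4: only reaches 2(W), which is W → L
6: only reaches 2(W), which is W → L
5: reaches L-position 6 → W
7: reaches L-position 4 → W
1: reaches L-position 6 → W
From 7, the L positions reachable in one move are: 4.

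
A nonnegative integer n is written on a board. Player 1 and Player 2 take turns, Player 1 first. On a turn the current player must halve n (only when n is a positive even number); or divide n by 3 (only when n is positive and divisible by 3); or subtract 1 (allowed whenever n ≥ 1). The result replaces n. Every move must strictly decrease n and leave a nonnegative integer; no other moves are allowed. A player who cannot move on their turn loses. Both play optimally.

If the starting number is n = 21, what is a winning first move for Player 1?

Label each position W (a win for the player to move) or L (a loss). A position with no legal move is L; any other position is W exactly when some move reaches an L, and L when every move reaches a W.
n=0: no move → L
n=1: reaches L-position 0 → W
n=2: only reaches 1(W), which is W → L
n=3: reaches L-position 2 → W
n=4: reaches L-position 2 → W
n=5: only reaches 4(W), which is W → L
n=6: reaches L-position 2 → W
n=7: only reaches 6(W), which is W → L
n=8: reaches L-position 7 → W
n=9: only reaches 3(W), 8(W), all W → L
n=10: reaches L-position 5 → W
n=11: only reaches 10(W), which is W → L
n=12: reaches L-position 11 → W
n=13: only reaches 12(W), which is W → L
n=14: reaches L-position 7 → W
n=15: reaches L-position 5 → W
n=16: only reaches 8(W), 15(W), all W → L
n=17: reaches L-position 16 → W
n=18: reaches L-position 9 → W
n=19: only reaches 18(W), which is W → L
n=20: reaches L-position 19 → W
n=21: reaches L-position 7 → W
From 21, the L positions reachable in one move are: 7.

Move to 7.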